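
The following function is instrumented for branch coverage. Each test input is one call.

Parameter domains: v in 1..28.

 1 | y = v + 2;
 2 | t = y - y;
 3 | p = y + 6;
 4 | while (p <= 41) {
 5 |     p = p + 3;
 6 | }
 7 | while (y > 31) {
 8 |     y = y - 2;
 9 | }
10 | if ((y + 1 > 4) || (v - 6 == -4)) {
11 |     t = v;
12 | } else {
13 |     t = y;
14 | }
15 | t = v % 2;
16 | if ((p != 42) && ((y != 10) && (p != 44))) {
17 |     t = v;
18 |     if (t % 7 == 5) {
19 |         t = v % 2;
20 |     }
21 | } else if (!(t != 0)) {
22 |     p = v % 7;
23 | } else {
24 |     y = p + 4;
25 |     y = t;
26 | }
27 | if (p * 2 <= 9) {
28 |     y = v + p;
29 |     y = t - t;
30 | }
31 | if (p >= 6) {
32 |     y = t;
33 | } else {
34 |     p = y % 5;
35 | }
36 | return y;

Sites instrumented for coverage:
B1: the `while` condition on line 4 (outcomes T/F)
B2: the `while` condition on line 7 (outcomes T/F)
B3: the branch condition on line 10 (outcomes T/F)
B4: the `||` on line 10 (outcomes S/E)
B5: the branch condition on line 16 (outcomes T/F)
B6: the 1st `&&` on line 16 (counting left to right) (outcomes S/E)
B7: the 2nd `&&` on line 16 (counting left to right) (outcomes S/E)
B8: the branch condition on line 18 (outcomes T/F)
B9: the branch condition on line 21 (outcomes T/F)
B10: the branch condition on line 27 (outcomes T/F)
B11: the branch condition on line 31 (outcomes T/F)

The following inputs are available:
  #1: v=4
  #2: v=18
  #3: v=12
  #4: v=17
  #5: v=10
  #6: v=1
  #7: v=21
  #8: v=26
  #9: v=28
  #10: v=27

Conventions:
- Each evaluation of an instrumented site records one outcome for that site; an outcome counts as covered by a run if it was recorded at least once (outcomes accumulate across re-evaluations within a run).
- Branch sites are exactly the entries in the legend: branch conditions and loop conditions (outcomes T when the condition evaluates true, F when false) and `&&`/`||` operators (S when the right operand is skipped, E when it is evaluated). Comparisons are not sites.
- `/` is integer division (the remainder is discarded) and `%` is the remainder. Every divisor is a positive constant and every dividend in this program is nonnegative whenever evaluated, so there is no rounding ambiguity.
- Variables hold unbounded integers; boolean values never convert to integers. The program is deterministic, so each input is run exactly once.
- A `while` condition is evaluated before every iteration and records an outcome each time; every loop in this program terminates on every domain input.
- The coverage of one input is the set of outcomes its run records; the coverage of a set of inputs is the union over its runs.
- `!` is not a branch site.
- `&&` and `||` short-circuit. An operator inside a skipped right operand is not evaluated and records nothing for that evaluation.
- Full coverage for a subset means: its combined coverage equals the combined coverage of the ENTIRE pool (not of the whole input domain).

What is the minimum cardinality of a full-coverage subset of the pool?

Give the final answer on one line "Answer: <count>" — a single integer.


test 1 (v=4) fires B1->T, B1->T, B1->T, B1->T, B1->T, B1->T, B1->T, B1->T, B1->T, B1->T, B1->F, B2->F, B4->S, B3->T, ...; hits B1=T, B1=F, B2=F, B3=T, B4=S, B5=F, B6=S, B9=T, B10=T, B11=F
test 2 (v=18) fires B1->T, B1->T, B1->T, B1->T, B1->T, B1->T, B1->F, B2->F, B4->S, B3->T, B6->E, B7->E, B5->F, B9->T, ...; hits B1=T, B1=F, B2=F, B3=T, B4=S, B5=F, B6=E, B7=E, B9=T, B10=T, B11=F
test 3 (v=12) fires B1->T, B1->T, B1->T, B1->T, B1->T, B1->T, B1->T, B1->T, B1->F, B2->F, B4->S, B3->T, B6->E, B7->E, ...; hits B1=T, B1=F, B2=F, B3=T, B4=S, B5=F, B6=E, B7=E, B9=T, B10=F, B11=F
test 4 (v=17) fires B1->T, B1->T, B1->T, B1->T, B1->T, B1->T, B1->F, B2->F, B4->S, B3->T, B6->E, B7->E, B5->T, B8->F, ...; hits B1=T, B1=F, B2=F, B3=T, B4=S, B5=T, B6=E, B7=E, B8=F, B10=F, B11=T
test 5 (v=10) fires B1->T, B1->T, B1->T, B1->T, B1->T, B1->T, B1->T, B1->T, B1->F, B2->F, B4->S, B3->T, B6->S, B5->F, ...; hits B1=T, B1=F, B2=F, B3=T, B4=S, B5=F, B6=S, B9=T, B10=T, B11=F
test 6 (v=1) fires B1->T, B1->T, B1->T, B1->T, B1->T, B1->T, B1->T, B1->T, B1->T, B1->T, B1->T, B1->F, B2->F, B4->E, ...; hits B1=T, B1=F, B2=F, B3=F, B4=E, B5=F, B6=S, B9=F, B10=F, B11=T
test 7 (v=21) fires B1->T, B1->T, B1->T, B1->T, B1->T, B1->F, B2->F, B4->S, B3->T, B6->E, B7->E, B5->F, B9->F, B10->F, ...; hits B1=T, B1=F, B2=F, B3=T, B4=S, B5=F, B6=E, B7=E, B9=F, B10=F, B11=T
test 8 (v=26) fires B1->T, B1->T, B1->T, B1->F, B2->F, B4->S, B3->T, B6->E, B7->E, B5->T, B8->T, B10->F, B11->T; hits B1=T, B1=F, B2=F, B3=T, B4=S, B5=T, B6=E, B7=E, B8=T, B10=F, B11=T
test 9 (v=28) fires B1->T, B1->T, B1->F, B2->F, B4->S, B3->T, B6->S, B5->F, B9->T, B10->T, B11->F; hits B1=T, B1=F, B2=F, B3=T, B4=S, B5=F, B6=S, B9=T, B10=T, B11=F
test 10 (v=27) fires B1->T, B1->T, B1->T, B1->F, B2->F, B4->S, B3->T, B6->E, B7->E, B5->F, B9->F, B10->F, B11->T; hits B1=T, B1=F, B2=F, B3=T, B4=S, B5=F, B6=E, B7=E, B9=F, B10=F, B11=T
union over all inputs: B1=T, B1=F, B2=F, B3=T, B3=F, B4=S, B4=E, B5=T, B5=F, B6=S, B6=E, B7=E, B8=T, B8=F, B9=T, B9=F, B10=T, B10=F, B11=T, B11=F (20 outcomes)
no size-1 subset reaches all 20 outcomes (best union: 11/20)
no size-2 subset reaches all 20 outcomes (best union: 17/20)
no size-3 subset reaches all 20 outcomes (best union: 19/20)
at size 4, {1, 4, 6, 8} reaches all 20 outcomes; every lexicographically earlier size-4 subset fails
Answer: 4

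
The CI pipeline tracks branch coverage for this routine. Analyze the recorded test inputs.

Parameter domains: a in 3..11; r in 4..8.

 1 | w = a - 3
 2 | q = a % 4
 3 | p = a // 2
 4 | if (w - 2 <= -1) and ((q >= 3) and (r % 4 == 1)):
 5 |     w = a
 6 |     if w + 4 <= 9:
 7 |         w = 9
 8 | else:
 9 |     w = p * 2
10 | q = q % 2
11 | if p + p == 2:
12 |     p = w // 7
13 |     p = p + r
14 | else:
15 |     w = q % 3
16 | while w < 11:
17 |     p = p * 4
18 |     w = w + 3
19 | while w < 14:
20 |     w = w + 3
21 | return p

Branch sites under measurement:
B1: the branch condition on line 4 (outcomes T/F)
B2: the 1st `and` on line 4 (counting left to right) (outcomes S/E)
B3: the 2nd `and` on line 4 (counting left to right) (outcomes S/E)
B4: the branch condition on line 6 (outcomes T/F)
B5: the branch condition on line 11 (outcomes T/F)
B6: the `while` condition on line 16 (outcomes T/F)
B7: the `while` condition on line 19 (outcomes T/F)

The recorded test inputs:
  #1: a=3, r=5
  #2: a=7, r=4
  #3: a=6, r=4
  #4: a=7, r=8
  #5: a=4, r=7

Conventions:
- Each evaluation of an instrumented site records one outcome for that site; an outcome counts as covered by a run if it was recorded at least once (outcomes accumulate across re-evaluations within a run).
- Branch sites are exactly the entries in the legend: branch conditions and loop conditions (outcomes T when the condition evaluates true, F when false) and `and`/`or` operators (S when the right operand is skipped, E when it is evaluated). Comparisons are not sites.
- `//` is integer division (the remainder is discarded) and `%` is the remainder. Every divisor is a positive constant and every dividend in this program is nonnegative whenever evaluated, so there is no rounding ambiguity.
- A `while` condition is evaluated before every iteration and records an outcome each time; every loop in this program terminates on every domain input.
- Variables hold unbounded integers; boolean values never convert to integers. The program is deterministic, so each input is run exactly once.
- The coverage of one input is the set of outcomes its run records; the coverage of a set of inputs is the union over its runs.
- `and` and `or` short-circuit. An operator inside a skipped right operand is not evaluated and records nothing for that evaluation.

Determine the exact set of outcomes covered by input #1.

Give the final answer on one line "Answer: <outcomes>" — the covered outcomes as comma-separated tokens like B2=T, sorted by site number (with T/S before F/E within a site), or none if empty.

Simulating input #1 (a=3, r=5) step by step:
  B2->E, B3->E, B1->T, B4->T, B5->T, B6->T, B6->F, B7->T, B7->F
as a set, this run covers: B1=T, B2=E, B3=E, B4=T, B5=T, B6=T, B6=F, B7=T, B7=F

Answer: B1=T, B2=E, B3=E, B4=T, B5=T, B6=T, B6=F, B7=T, B7=F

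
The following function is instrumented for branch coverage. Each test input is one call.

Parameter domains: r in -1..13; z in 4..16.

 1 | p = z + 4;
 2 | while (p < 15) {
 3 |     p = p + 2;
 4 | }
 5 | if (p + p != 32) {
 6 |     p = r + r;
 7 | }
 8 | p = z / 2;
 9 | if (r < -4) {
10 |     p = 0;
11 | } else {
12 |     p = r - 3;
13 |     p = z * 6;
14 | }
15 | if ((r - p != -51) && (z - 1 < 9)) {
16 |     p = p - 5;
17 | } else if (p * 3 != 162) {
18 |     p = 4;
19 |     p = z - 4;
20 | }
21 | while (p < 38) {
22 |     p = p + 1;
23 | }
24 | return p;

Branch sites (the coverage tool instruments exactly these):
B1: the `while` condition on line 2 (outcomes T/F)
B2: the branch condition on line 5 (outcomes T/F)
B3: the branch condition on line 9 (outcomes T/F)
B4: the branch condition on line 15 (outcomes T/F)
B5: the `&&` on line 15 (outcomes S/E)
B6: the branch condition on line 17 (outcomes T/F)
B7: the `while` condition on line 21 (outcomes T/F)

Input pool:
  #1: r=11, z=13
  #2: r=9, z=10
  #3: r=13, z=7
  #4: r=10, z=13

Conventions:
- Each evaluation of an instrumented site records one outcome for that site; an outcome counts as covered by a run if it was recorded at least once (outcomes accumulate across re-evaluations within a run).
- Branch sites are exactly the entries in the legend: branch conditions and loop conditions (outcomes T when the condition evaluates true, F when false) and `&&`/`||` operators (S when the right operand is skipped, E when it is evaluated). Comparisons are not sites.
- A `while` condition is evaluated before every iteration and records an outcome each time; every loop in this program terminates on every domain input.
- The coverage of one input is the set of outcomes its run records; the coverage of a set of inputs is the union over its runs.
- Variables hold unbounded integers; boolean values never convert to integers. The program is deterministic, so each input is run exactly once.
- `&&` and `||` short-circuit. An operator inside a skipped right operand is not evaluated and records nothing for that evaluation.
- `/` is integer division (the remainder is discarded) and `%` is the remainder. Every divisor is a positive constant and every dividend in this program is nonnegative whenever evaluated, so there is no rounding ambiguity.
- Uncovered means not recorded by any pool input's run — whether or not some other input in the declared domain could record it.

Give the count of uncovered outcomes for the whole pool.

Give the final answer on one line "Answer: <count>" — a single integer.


input #1 (r=11, z=13): events B1->F, B2->T, B3->F, B5->E, B4->F, B6->T, B7->T, B7->T, B7->T, B7->T, B7->T, B7->T, B7->T, B7->T, ...; covers B1=F, B2=T, B3=F, B4=F, B5=E, B6=T, B7=T, B7=F
input #2 (r=9, z=10): events B1->T, B1->F, B2->F, B3->F, B5->S, B4->F, B6->T, B7->T, B7->T, B7->T, B7->T, B7->T, B7->T, B7->T, ...; covers B1=T, B1=F, B2=F, B3=F, B4=F, B5=S, B6=T, B7=T, B7=F
input #3 (r=13, z=7): events B1->T, B1->T, B1->F, B2->T, B3->F, B5->E, B4->T, B7->T, B7->F; covers B1=T, B1=F, B2=T, B3=F, B4=T, B5=E, B7=T, B7=F
input #4 (r=10, z=13): events B1->F, B2->T, B3->F, B5->E, B4->F, B6->T, B7->T, B7->T, B7->T, B7->T, B7->T, B7->T, B7->T, B7->T, ...; covers B1=F, B2=T, B3=F, B4=F, B5=E, B6=T, B7=T, B7=F
union over the pool: B1=T, B1=F, B2=T, B2=F, B3=F, B4=T, B4=F, B5=S, B5=E, B6=T, B7=T, B7=F
uncovered (2 of 14): B3=T, B6=F
Answer: 2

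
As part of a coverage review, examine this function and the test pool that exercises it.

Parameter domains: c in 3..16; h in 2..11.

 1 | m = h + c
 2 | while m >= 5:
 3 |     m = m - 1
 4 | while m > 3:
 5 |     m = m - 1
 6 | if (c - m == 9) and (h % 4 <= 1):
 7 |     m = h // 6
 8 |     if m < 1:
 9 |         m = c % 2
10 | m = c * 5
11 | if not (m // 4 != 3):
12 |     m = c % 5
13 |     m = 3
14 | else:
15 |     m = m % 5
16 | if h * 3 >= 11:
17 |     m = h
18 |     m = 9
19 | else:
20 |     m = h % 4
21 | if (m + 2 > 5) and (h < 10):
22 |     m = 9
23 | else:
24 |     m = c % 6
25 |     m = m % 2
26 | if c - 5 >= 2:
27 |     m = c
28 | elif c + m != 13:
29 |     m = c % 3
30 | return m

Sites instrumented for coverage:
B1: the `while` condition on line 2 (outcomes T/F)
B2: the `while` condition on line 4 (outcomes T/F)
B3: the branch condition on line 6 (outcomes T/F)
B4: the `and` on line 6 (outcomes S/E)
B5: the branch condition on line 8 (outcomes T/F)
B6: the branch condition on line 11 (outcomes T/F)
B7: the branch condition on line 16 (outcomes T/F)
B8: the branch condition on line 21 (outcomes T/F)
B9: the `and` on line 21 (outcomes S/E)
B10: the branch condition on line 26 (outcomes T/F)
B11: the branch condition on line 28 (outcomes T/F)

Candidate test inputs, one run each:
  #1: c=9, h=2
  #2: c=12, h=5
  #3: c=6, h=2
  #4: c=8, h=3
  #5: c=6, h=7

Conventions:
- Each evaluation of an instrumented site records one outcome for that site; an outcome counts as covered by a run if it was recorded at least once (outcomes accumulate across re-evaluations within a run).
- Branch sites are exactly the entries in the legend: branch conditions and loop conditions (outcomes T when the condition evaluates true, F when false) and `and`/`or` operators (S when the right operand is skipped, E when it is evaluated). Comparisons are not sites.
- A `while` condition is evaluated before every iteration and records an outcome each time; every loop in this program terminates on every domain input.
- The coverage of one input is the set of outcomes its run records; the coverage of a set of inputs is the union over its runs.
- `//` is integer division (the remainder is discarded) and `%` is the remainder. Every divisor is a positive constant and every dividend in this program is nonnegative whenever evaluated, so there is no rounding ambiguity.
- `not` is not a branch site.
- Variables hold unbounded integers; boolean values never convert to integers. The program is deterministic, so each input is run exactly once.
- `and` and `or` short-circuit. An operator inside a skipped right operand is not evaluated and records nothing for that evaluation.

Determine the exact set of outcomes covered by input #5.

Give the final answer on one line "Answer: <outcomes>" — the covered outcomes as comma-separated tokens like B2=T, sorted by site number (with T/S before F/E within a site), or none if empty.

Running input #5 (c=6, h=7), event by event:
  B1->T, B1->T, B1->T, B1->T, B1->T, B1->T, B1->T, B1->T, B1->T, B1->F
  B2->T, B2->F, B4->S, B3->F, B6->F, B7->T, B9->E, B8->T, B10->F, B11->T
as a set, this run covers: B1=T, B1=F, B2=T, B2=F, B3=F, B4=S, B6=F, B7=T, B8=T, B9=E, B10=F, B11=T

Answer: B1=T, B1=F, B2=T, B2=F, B3=F, B4=S, B6=F, B7=T, B8=T, B9=E, B10=F, B11=T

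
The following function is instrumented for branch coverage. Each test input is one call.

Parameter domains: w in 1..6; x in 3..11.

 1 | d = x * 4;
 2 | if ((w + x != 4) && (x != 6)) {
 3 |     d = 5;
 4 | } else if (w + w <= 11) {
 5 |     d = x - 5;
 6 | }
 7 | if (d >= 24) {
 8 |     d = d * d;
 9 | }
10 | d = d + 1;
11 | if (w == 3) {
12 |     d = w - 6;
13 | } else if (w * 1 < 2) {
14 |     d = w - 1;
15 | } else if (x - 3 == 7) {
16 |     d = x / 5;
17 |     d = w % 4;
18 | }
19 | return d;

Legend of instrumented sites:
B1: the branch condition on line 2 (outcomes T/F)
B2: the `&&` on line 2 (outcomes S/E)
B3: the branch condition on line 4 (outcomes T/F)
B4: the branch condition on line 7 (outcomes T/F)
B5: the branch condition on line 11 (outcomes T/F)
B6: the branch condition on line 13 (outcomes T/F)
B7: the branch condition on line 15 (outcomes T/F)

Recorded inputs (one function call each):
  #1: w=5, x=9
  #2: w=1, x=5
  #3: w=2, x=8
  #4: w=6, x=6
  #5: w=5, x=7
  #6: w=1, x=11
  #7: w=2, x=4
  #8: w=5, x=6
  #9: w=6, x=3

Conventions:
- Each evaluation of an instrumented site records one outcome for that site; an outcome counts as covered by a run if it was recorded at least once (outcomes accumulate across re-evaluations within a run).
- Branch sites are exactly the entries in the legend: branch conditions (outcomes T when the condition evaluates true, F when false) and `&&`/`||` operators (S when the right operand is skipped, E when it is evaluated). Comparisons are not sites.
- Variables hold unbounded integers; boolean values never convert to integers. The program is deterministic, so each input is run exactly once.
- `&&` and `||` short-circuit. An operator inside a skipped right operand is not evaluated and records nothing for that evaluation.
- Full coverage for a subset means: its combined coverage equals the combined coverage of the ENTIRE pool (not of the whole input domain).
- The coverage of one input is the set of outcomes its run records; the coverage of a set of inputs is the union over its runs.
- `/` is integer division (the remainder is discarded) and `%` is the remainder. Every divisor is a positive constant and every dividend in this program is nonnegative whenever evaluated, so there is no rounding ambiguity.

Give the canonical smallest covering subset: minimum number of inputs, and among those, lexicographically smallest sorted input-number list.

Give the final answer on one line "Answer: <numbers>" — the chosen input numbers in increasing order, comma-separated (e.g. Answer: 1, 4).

input #1 (w=5, x=9): events B2->E, B1->T, B4->F, B5->F, B6->F, B7->F; covers B1=T, B2=E, B4=F, B5=F, B6=F, B7=F
input #2 (w=1, x=5): events B2->E, B1->T, B4->F, B5->F, B6->T; covers B1=T, B2=E, B4=F, B5=F, B6=T
input #3 (w=2, x=8): events B2->E, B1->T, B4->F, B5->F, B6->F, B7->F; covers B1=T, B2=E, B4=F, B5=F, B6=F, B7=F
input #4 (w=6, x=6): events B2->E, B1->F, B3->F, B4->T, B5->F, B6->F, B7->F; covers B1=F, B2=E, B3=F, B4=T, B5=F, B6=F, B7=F
input #5 (w=5, x=7): events B2->E, B1->T, B4->F, B5->F, B6->F, B7->F; covers B1=T, B2=E, B4=F, B5=F, B6=F, B7=F
input #6 (w=1, x=11): events B2->E, B1->T, B4->F, B5->F, B6->T; covers B1=T, B2=E, B4=F, B5=F, B6=T
input #7 (w=2, x=4): events B2->E, B1->T, B4->F, B5->F, B6->F, B7->F; covers B1=T, B2=E, B4=F, B5=F, B6=F, B7=F
input #8 (w=5, x=6): events B2->E, B1->F, B3->T, B4->F, B5->F, B6->F, B7->F; covers B1=F, B2=E, B3=T, B4=F, B5=F, B6=F, B7=F
input #9 (w=6, x=3): events B2->E, B1->T, B4->F, B5->F, B6->F, B7->F; covers B1=T, B2=E, B4=F, B5=F, B6=F, B7=F
the full pool covers 11 outcomes: B1=T, B1=F, B2=E, B3=T, B3=F, B4=T, B4=F, B5=F, B6=T, B6=F, B7=F
every size-1 subset falls short of the 11 outcomes (best: 7/11)
every size-2 subset falls short of the 11 outcomes (best: 10/11)
size 3: inputs {2, 4, 8} cover all 11 outcomes, and no lexicographically smaller subset of this size does

Answer: 2, 4, 8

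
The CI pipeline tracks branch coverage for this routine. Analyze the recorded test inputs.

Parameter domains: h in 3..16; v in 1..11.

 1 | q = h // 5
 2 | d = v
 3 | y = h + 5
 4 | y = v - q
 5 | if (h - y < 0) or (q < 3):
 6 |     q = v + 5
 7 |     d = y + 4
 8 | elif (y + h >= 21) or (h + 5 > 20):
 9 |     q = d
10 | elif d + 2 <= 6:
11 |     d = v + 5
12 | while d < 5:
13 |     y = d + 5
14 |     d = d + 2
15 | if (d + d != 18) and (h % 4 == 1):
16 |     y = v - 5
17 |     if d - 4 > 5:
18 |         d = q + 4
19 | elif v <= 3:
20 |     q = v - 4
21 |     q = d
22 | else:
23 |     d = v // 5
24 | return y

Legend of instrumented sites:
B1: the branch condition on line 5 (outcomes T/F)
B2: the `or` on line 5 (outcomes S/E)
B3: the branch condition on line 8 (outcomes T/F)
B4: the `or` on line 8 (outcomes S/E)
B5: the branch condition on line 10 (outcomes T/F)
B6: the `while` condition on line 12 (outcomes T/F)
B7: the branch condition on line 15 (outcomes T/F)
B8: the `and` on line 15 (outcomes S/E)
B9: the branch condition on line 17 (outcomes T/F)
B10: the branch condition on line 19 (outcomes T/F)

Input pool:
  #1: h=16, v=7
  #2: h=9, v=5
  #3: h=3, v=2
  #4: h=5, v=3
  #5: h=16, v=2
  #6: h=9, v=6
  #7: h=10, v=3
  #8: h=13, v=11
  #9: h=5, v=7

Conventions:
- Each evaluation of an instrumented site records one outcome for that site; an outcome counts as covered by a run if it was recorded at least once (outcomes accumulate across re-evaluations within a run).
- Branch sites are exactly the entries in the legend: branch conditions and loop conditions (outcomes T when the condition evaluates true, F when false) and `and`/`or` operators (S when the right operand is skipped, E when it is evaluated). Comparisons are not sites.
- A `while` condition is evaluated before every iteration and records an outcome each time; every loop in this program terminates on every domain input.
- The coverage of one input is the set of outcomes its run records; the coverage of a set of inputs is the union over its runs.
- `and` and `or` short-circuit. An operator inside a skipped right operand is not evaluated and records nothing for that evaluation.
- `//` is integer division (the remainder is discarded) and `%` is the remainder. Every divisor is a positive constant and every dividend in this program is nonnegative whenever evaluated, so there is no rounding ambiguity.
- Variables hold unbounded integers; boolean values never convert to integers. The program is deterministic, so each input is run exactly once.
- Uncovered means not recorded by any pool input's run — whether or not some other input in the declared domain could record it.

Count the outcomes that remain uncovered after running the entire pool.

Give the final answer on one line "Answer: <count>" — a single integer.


run #1 (h=16, v=7) runs B2->E, B1->F, B4->E, B3->T, B6->F, B8->E, B7->F, B10->F; records B1=F, B2=E, B3=T, B4=E, B6=F, B7=F, B8=E, B10=F
run #2 (h=9, v=5) runs B2->E, B1->T, B6->F, B8->E, B7->T, B9->F; records B1=T, B2=E, B6=F, B7=T, B8=E, B9=F
run #3 (h=3, v=2) runs B2->E, B1->T, B6->F, B8->E, B7->F, B10->T; records B1=T, B2=E, B6=F, B7=F, B8=E, B10=T
run #4 (h=5, v=3) runs B2->E, B1->T, B6->F, B8->E, B7->T, B9->F; records B1=T, B2=E, B6=F, B7=T, B8=E, B9=F
run #5 (h=16, v=2) runs B2->E, B1->F, B4->E, B3->T, B6->T, B6->T, B6->F, B8->E, B7->F, B10->T; records B1=F, B2=E, B3=T, B4=E, B6=T, B6=F, B7=F, B8=E, B10=T
run #6 (h=9, v=6) runs B2->E, B1->T, B6->F, B8->S, B7->F, B10->F; records B1=T, B2=E, B6=F, B7=F, B8=S, B10=F
run #7 (h=10, v=3) runs B2->E, B1->T, B6->F, B8->E, B7->F, B10->T; records B1=T, B2=E, B6=F, B7=F, B8=E, B10=T
run #8 (h=13, v=11) runs B2->E, B1->T, B6->F, B8->E, B7->T, B9->T; records B1=T, B2=E, B6=F, B7=T, B8=E, B9=T
run #9 (h=5, v=7) runs B2->S, B1->T, B6->F, B8->E, B7->T, B9->T; records B1=T, B2=S, B6=F, B7=T, B8=E, B9=T
union over the pool: B1=T, B1=F, B2=S, B2=E, B3=T, B4=E, B6=T, B6=F, B7=T, B7=F, B8=S, B8=E, B9=T, B9=F, B10=T, B10=F
uncovered (4 of 20): B3=F, B4=S, B5=T, B5=F
Answer: 4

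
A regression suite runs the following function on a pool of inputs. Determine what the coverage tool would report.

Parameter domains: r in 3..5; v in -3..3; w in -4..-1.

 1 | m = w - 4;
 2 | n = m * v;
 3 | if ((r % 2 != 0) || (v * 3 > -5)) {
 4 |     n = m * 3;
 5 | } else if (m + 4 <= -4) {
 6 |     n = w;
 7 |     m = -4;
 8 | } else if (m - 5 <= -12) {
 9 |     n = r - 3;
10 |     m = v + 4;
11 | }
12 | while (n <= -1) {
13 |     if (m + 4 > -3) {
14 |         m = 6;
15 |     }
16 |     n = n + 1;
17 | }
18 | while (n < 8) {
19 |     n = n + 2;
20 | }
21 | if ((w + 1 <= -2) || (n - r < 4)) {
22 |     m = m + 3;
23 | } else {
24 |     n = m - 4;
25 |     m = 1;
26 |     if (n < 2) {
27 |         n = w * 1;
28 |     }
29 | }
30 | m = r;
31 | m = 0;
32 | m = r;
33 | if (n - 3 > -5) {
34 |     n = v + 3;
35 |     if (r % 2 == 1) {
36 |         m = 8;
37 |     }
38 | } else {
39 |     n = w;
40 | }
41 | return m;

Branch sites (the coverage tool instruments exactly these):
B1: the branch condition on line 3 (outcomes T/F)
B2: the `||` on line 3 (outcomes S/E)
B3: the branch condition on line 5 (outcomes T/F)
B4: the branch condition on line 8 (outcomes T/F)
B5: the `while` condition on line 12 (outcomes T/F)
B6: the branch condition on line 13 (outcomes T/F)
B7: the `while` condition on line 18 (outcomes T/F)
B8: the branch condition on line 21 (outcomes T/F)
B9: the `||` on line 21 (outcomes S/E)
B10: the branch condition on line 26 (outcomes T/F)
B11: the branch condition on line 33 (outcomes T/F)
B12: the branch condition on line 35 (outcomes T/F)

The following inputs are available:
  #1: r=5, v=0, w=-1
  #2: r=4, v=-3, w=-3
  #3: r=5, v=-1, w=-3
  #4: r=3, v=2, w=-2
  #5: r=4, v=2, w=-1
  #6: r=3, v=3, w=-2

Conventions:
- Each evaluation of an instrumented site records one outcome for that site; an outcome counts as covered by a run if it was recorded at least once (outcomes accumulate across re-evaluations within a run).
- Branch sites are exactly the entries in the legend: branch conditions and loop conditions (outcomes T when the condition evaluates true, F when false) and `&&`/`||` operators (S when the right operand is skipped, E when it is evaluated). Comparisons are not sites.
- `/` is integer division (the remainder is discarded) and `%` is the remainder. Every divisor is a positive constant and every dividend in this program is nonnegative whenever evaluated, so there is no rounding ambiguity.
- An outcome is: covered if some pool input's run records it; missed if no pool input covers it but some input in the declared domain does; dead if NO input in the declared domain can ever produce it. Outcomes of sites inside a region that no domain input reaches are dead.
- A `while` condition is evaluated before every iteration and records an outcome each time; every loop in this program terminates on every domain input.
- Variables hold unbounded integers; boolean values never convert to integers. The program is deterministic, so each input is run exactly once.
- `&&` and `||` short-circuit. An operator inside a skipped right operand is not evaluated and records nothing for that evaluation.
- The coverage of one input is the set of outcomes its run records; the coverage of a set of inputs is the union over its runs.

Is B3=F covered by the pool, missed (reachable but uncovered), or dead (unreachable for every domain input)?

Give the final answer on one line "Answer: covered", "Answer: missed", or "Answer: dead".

B3=F is recorded by pool input(s) 2 -> covered

Answer: covered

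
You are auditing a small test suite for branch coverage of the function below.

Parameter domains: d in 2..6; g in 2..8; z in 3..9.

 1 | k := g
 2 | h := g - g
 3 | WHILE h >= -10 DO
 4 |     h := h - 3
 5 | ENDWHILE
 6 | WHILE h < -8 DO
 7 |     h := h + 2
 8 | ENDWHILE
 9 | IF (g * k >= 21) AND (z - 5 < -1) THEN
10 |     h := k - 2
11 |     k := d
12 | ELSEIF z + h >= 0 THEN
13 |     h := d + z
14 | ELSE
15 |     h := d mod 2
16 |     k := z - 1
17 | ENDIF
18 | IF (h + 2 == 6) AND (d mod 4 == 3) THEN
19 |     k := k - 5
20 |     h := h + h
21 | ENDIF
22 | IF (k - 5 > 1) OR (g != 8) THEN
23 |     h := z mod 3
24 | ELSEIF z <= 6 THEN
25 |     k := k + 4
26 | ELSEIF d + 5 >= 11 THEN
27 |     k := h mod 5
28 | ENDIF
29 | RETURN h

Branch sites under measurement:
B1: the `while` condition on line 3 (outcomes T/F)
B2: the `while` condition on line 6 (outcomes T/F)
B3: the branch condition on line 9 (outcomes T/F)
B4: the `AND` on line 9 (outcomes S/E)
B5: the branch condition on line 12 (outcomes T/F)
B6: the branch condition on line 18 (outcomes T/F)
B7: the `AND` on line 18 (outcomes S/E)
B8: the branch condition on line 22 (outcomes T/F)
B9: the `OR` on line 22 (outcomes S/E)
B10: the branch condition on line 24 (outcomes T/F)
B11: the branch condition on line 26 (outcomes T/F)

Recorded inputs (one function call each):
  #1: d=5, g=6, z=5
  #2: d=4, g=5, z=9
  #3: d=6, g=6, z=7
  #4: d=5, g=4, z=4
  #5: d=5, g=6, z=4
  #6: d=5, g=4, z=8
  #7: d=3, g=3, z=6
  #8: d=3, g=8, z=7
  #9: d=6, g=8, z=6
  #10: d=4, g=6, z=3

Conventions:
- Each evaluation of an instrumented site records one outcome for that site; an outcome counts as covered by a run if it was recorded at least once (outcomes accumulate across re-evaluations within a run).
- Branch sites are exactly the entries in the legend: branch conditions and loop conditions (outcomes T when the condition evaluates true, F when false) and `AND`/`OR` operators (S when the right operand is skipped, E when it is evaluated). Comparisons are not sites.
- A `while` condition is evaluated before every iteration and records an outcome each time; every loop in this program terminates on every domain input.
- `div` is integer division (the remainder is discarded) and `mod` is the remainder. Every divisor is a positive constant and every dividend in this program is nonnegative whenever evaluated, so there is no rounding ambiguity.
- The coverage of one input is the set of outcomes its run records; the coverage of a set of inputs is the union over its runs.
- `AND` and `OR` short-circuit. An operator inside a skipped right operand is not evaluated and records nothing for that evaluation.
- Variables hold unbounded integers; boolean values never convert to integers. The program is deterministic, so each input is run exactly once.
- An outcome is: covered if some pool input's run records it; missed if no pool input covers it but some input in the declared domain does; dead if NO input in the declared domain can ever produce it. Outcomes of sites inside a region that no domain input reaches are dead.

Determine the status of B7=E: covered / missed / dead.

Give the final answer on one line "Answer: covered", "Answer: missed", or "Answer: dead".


B7=E is recorded by pool input(s) 10 -> covered
Answer: covered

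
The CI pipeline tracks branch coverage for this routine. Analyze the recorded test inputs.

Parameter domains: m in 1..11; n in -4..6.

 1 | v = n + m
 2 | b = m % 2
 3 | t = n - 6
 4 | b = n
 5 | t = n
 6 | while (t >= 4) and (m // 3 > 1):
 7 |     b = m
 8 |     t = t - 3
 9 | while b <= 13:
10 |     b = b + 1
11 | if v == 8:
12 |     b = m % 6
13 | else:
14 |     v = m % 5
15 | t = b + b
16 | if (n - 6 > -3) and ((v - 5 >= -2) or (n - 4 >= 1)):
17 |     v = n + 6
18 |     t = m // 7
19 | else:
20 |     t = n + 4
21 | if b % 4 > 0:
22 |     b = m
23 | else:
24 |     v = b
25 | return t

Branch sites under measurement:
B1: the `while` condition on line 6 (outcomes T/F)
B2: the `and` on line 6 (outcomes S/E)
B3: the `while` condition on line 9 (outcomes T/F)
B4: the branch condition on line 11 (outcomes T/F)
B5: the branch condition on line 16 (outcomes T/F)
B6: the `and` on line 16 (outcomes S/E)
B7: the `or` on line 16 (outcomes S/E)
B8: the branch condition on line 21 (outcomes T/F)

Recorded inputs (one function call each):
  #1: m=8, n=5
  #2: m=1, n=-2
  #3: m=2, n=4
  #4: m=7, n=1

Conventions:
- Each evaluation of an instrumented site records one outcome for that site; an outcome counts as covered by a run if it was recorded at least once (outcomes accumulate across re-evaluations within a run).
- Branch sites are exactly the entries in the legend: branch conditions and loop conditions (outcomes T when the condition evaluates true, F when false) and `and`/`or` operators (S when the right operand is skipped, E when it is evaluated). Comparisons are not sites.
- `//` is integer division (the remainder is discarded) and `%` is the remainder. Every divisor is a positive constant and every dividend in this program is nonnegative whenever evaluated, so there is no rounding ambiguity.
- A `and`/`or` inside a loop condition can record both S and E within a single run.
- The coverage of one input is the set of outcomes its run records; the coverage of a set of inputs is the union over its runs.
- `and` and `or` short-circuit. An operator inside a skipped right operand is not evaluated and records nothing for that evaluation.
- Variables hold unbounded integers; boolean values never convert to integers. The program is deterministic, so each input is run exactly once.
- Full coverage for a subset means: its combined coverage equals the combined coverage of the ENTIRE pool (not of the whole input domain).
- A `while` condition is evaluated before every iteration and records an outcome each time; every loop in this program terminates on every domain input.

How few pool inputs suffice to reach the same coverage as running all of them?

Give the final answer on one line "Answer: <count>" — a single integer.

input #1, m=8, n=5: events B2->E, B1->T, B2->S, B1->F, B3->T, B3->T, B3->T, B3->T, B3->T, B3->T, B3->F, B4->F, B6->E, B7->S, ...; outcomes B1=T, B1=F, B2=S, B2=E, B3=T, B3=F, B4=F, B5=T, B6=E, B7=S, B8=T
input #2, m=1, n=-2: events B2->S, B1->F, B3->T, B3->T, B3->T, B3->T, B3->T, B3->T, B3->T, B3->T, B3->T, B3->T, B3->T, B3->T, ...; outcomes B1=F, B2=S, B3=T, B3=F, B4=F, B5=F, B6=S, B8=T
input #3, m=2, n=4: events B2->E, B1->F, B3->T, B3->T, B3->T, B3->T, B3->T, B3->T, B3->T, B3->T, B3->T, B3->T, B3->F, B4->F, ...; outcomes B1=F, B2=E, B3=T, B3=F, B4=F, B5=F, B6=E, B7=E, B8=T
input #4, m=7, n=1: events B2->S, B1->F, B3->T, B3->T, B3->T, B3->T, B3->T, B3->T, B3->T, B3->T, B3->T, B3->T, B3->T, B3->T, ...; outcomes B1=F, B2=S, B3=T, B3=F, B4=T, B5=F, B6=S, B8=T
the full pool covers 15 outcomes: B1=T, B1=F, B2=S, B2=E, B3=T, B3=F, B4=T, B4=F, B5=T, B5=F, B6=S, B6=E, B7=S, B7=E, B8=T
checked all size-1 subsets: none covers 15 outcomes (max 11/15)
checked all size-2 subsets: none covers 15 outcomes (max 14/15)
the canonical winner is {1, 3, 4}: size 3, full 15-outcome coverage, earliest index list among size-3 covers

Answer: 3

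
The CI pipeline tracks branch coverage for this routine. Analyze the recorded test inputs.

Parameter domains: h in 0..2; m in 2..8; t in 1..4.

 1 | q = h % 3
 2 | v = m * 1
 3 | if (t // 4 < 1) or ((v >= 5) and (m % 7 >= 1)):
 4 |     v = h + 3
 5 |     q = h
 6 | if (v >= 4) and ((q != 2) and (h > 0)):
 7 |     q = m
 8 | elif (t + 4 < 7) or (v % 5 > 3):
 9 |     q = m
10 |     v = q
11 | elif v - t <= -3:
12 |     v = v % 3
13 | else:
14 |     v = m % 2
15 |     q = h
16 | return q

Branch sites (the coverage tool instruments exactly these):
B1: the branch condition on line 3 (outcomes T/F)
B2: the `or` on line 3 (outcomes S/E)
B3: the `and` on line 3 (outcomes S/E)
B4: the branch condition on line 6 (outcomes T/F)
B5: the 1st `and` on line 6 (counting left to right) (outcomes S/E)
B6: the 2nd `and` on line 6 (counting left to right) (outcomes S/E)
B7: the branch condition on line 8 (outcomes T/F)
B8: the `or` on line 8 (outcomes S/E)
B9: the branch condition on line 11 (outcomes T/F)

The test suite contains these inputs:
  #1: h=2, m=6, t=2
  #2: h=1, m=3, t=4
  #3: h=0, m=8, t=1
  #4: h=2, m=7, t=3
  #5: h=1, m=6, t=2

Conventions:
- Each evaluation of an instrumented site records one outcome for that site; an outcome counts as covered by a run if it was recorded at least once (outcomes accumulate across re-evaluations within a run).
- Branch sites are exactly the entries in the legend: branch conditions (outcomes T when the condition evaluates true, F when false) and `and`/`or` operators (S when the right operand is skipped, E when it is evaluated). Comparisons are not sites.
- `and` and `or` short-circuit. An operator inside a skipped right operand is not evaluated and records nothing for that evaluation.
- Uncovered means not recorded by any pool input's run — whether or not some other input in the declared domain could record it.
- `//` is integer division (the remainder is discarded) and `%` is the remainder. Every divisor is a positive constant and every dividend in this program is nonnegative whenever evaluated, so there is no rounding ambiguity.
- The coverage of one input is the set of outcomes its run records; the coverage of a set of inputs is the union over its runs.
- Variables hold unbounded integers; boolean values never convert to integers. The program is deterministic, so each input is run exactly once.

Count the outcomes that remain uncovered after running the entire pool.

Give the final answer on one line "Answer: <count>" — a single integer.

#1 (h=2, m=6, t=2) -> B2->S, B1->T, B5->E, B6->S, B4->F, B8->S, B7->T; covered: B1=T, B2=S, B4=F, B5=E, B6=S, B7=T, B8=S
#2 (h=1, m=3, t=4) -> B2->E, B3->S, B1->F, B5->S, B4->F, B8->E, B7->F, B9->F; covered: B1=F, B2=E, B3=S, B4=F, B5=S, B7=F, B8=E, B9=F
#3 (h=0, m=8, t=1) -> B2->S, B1->T, B5->S, B4->F, B8->S, B7->T; covered: B1=T, B2=S, B4=F, B5=S, B7=T, B8=S
#4 (h=2, m=7, t=3) -> B2->S, B1->T, B5->E, B6->S, B4->F, B8->E, B7->F, B9->F; covered: B1=T, B2=S, B4=F, B5=E, B6=S, B7=F, B8=E, B9=F
#5 (h=1, m=6, t=2) -> B2->S, B1->T, B5->E, B6->E, B4->T; covered: B1=T, B2=S, B4=T, B5=E, B6=E
union over the pool: B1=T, B1=F, B2=S, B2=E, B3=S, B4=T, B4=F, B5=S, B5=E, B6=S, B6=E, B7=T, B7=F, B8=S, B8=E, B9=F
uncovered (2 of 18): B3=E, B9=T

Answer: 2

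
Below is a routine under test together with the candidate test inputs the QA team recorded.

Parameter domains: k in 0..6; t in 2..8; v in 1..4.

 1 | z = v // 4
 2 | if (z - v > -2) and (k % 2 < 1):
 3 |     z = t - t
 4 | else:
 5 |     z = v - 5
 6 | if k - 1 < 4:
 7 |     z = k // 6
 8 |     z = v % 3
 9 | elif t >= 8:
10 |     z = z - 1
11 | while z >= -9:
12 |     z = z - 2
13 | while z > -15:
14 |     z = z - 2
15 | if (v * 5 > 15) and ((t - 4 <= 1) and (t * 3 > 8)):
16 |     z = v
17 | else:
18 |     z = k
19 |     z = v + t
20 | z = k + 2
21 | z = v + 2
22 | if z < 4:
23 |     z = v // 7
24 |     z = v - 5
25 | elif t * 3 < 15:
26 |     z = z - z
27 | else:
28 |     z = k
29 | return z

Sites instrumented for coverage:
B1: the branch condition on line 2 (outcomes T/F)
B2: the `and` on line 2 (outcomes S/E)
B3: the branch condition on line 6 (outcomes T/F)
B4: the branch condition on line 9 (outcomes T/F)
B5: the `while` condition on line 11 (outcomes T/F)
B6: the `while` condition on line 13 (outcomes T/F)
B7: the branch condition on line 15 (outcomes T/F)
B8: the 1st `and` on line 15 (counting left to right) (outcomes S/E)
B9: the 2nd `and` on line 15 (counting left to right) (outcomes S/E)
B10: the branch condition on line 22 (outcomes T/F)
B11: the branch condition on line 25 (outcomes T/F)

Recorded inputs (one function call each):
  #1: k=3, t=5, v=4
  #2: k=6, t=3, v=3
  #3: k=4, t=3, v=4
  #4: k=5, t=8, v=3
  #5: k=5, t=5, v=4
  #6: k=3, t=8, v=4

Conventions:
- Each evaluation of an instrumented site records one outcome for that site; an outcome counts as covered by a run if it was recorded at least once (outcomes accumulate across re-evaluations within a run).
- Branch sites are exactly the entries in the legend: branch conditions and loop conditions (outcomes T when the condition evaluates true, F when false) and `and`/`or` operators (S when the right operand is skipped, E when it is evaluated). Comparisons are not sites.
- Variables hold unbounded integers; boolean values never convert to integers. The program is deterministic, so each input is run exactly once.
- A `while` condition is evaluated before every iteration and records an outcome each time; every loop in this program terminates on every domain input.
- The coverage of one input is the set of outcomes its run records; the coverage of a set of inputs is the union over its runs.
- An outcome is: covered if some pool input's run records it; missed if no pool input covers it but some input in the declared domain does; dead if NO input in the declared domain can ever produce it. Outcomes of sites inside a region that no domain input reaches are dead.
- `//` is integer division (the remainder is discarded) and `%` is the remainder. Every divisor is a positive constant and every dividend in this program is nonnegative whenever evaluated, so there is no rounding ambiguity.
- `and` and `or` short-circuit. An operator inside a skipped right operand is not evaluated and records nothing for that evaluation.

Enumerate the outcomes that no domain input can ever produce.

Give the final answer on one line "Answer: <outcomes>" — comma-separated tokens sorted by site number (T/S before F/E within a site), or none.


sweeping the full domain (196 inputs) for each outcome:
  reachable outcomes have witnesses, e.g. B1=T (e.g. k=0, t=2, v=1), B1=F (e.g. k=0, t=2, v=2), B2=S (e.g. k=0, t=2, v=2), B2=E (e.g. k=0, t=2, v=1)
Answer: none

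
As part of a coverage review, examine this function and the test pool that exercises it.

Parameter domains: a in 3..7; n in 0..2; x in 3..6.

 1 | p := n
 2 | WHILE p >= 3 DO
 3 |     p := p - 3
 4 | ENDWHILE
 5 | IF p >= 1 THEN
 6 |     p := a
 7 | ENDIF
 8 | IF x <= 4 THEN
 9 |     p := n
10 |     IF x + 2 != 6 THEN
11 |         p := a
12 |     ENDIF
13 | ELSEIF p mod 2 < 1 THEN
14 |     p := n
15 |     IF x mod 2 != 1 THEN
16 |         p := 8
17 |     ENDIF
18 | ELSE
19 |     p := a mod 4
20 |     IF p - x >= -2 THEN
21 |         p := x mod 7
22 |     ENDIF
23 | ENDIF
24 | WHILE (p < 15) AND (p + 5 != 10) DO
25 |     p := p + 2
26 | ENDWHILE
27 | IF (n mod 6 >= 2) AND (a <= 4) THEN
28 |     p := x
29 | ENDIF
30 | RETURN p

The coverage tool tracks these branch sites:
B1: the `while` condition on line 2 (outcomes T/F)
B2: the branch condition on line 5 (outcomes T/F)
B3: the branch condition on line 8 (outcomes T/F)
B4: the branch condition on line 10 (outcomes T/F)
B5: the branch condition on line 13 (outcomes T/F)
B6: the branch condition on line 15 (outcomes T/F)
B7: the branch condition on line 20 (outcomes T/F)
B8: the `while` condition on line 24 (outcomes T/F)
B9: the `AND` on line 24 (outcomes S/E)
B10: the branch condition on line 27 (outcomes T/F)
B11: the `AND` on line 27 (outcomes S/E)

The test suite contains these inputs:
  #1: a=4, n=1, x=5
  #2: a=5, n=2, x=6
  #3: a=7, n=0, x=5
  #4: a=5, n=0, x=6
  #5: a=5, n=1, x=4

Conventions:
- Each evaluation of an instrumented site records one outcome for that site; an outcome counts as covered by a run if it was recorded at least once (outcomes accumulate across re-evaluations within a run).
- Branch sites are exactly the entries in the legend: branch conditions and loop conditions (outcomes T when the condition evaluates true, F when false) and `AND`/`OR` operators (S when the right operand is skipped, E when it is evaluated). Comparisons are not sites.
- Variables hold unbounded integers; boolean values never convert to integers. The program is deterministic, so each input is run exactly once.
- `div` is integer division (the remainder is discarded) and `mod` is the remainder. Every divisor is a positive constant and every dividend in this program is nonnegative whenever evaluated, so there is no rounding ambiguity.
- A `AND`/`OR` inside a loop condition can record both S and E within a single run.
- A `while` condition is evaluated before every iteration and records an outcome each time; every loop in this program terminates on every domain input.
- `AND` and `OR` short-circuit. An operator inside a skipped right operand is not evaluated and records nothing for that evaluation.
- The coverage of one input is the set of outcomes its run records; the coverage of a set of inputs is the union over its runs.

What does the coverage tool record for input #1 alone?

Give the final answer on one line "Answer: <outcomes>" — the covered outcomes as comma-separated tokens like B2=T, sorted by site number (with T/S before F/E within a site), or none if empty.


Event log for input #1 (a=4, n=1, x=5):
  B1->F, B2->T, B3->F, B5->T, B6->F, B9->E, B8->T, B9->E, B8->T, B9->E
  B8->F, B11->S, B10->F
collecting distinct outcomes: B1=F, B2=T, B3=F, B5=T, B6=F, B8=T, B8=F, B9=E, B10=F, B11=S
Answer: B1=F, B2=T, B3=F, B5=T, B6=F, B8=T, B8=F, B9=E, B10=F, B11=S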